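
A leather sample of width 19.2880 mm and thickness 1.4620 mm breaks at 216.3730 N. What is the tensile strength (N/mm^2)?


Formula: TS = force / (width * thickness)
Substituting: TS = 216.3730 / (19.2880 * 1.4620)
Result: 7.6731 N/mm^2


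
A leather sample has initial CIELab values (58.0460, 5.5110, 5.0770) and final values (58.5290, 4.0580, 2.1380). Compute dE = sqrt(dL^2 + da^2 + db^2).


dL = 0.4830, da = -1.4530, db = -2.9390
dE = sqrt(0.4830^2 + (-1.4530)^2 + (-2.9390)^2) = 3.3139


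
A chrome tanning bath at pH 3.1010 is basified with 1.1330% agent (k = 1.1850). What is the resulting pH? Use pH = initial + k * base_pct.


Formula: pH_final = pH_initial + k * base_pct
Substituting: pH_final = 3.1010 + 1.1850 * 1.1330
Result: 4.4436


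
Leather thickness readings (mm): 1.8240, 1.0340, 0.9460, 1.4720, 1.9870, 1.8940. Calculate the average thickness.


Formula: Average = sum / n
Substituting: Average = 9.1570 / 6
Result: 1.5262 mm


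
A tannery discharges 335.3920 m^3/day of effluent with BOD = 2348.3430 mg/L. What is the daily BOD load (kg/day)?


Formula: BOD_load = volume * conc / 1000
Substituting: BOD_load = 335.3920 * 2348.3430 / 1000
Result: 787.6155 kg/day


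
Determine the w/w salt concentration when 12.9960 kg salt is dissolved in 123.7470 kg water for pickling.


Formula: Conc = salt / (water + salt) * 100
Substituting: Conc = 12.9960 / (123.7470 + 12.9960) * 100
Result: 9.5040 %


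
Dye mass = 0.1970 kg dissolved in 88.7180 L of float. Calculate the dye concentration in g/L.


Formula: Conc = dye_mass(kg) / volume(L) * 1000
Substituting: Conc = 0.1970 / 88.7180 * 1000
Result: 2.2205 g/L


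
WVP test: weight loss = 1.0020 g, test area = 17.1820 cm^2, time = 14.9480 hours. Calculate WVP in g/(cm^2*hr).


Formula: WVP = loss / (area * time)
Substituting: WVP = 1.0020 / (17.1820 * 14.9480)
Result: 0.00390131 g/(cm^2*hr)


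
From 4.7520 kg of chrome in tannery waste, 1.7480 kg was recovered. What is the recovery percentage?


Formula: Recovery = recovered / input * 100
Substituting: Recovery = 1.7480 / 4.7520 * 100
Result: 36.7845 %


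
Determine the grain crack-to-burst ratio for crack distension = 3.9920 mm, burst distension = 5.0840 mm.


Formula: Ratio = crack / burst
Substituting: Ratio = 3.9920 / 5.0840
Result: 0.7852


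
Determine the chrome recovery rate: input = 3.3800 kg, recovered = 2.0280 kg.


Formula: Recovery = recovered / input * 100
Substituting: Recovery = 2.0280 / 3.3800 * 100
Result: 60.0000 %


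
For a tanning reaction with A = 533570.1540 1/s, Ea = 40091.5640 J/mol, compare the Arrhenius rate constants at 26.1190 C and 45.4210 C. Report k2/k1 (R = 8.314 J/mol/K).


T1 = 26.1190 + 273.15 = 299.2690 K; T2 = 45.4210 + 273.15 = 318.5710 K
k1 = A * exp(-Ea/(R*T1)) = 533570.1540 * exp(-40091.5640/(8.314*299.2690)) = 0.05362 1/s
k2 = A * exp(-Ea/(R*T2)) = 533570.1540 * exp(-40091.5640/(8.314*318.5710)) = 0.1423 1/s
k2/k1 = 0.1423 / 0.05362 = 2.6546


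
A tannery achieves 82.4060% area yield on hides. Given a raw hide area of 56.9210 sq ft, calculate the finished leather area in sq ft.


Formula: finished = raw * yield / 100
Substituting: finished = 56.9210 * 82.4060 / 100
Result: 46.9063 sq ft


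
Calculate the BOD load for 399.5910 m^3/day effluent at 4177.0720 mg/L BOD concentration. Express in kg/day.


Formula: BOD_load = volume * conc / 1000
Substituting: BOD_load = 399.5910 * 4177.0720 / 1000
Result: 1669.1204 kg/day


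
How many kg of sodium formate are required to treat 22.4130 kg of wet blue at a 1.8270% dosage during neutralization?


Formula: Neutralizer = substrate * pct / 100
Substituting: Neutralizer = 22.4130 * 1.8270 / 100
Result: 0.4095 kg


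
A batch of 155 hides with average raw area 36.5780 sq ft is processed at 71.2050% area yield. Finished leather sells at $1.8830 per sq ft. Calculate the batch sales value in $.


Raw_total = N * avg_area = 155 * 36.5780 = 5669.5900 sq ft
Finished = Raw_total * yield / 100 = 5669.5900 * 71.2050 / 100 = 4037.0316 sq ft
Value = Finished * price = 4037.0316 * 1.8830 = 7601.7304 $


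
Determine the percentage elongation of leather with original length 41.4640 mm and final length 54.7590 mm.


Formula: Elongation = (Lf - L0) / L0 * 100
Substituting: Elongation = (54.7590 - 41.4640) / 41.4640 * 100
Result: 32.0640 %


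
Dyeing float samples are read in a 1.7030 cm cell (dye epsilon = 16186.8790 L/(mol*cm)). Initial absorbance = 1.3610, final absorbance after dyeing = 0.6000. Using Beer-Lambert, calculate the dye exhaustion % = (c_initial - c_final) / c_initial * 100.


c_initial = A_i / (epsilon * l) = 1.3610 / (16186.8790 * 1.7030) = 4.9372e-05 mol/L
c_final = A_f / (epsilon * l) = 0.6000 / (16186.8790 * 1.7030) = 2.1766e-05 mol/L
Exhaustion = (c_initial - c_final) / c_initial * 100 = (4.9372e-05 - 2.1766e-05) / 4.9372e-05 * 100 = 55.9148 %


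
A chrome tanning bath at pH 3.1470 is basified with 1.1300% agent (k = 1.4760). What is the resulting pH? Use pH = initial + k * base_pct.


Formula: pH_final = pH_initial + k * base_pct
Substituting: pH_final = 3.1470 + 1.4760 * 1.1300
Result: 4.8149


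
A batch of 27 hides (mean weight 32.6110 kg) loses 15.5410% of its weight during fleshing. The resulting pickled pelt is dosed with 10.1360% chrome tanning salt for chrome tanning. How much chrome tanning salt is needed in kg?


Total_raw = N * avg_wt = 27 * 32.6110 = 880.4970 kg
Substrate = Total_raw * (1 - loss/100) = 880.4970 * (1 - 15.5410/100) = 743.6590 kg
Chrome = Substrate * pct / 100 = 743.6590 * 10.1360 / 100 = 75.3773 kg


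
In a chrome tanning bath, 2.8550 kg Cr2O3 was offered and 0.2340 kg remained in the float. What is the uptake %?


Formula: Uptake = (offered - residual) / offered * 100
Substituting: Uptake = (2.8550 - 0.2340) / 2.8550 * 100
Result: 91.8039 %


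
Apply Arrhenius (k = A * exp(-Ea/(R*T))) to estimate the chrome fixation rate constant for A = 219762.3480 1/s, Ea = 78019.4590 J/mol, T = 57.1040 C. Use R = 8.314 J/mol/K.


T_K = T_C + 273.15 = 57.1040 + 273.15 = 330.2540 K
exponent = -Ea / (R * T_K) = -78019.4590 / (8.314 * 330.2540) = -28.4148
k = A * exp(exponent) = 219762.3480 * exp(-28.4148) = 1.0036e-07 1/s


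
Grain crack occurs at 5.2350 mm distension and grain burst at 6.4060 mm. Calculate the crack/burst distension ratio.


Formula: Ratio = crack / burst
Substituting: Ratio = 5.2350 / 6.4060
Result: 0.8172


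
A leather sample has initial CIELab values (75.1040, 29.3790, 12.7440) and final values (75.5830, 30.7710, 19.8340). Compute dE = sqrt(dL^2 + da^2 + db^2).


dL = 0.4790, da = 1.3920, db = 7.0900
dE = sqrt(0.4790^2 + 1.3920^2 + 7.0900^2) = 7.2412


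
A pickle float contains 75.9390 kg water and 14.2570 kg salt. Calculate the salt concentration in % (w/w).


Formula: Conc = salt / (water + salt) * 100
Substituting: Conc = 14.2570 / (75.9390 + 14.2570) * 100
Result: 15.8067 %


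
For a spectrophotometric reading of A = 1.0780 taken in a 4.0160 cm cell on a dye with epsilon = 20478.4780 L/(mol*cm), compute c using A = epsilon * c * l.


Formula: c = A / (epsilon * l)
Substituting: c = 1.0780 / (20478.4780 * 4.0160)
Result: 1.3108e-05 mol/L


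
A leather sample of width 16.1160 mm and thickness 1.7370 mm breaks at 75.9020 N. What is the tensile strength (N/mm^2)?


Formula: TS = force / (width * thickness)
Substituting: TS = 75.9020 / (16.1160 * 1.7370)
Result: 2.7114 N/mm^2


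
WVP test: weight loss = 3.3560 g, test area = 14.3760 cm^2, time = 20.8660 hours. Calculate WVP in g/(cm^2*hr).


Formula: WVP = loss / (area * time)
Substituting: WVP = 3.3560 / (14.3760 * 20.8660)
Result: 0.0111878 g/(cm^2*hr)


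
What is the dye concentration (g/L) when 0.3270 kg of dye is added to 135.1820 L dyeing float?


Formula: Conc = dye_mass(kg) / volume(L) * 1000
Substituting: Conc = 0.3270 / 135.1820 * 1000
Result: 2.4190 g/L


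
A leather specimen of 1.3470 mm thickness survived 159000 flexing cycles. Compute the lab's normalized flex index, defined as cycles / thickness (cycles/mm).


Formula: Index = cycles / thickness
Substituting: Index = 159000 / 1.3470
Result: 118040.0891 cycles/mm


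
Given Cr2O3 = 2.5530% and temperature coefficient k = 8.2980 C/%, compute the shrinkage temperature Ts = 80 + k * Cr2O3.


Formula: Ts = 80 + k * Cr2O3
Substituting: Ts = 80 + 8.2980 * 2.5530
Result: 101.1848 C


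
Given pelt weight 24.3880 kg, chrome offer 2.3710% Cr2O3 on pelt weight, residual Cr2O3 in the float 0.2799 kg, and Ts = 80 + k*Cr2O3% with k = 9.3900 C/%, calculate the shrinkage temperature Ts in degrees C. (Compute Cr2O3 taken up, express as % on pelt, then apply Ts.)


Offered = pelt * offer_pct / 100 = 24.3880 * 2.3710 / 100 = 0.5782 kg
Uptake = offered - residual = 0.5782 - 0.2799 = 0.2983 kg
Cr2O3% on pelt = uptake / pelt * 100 = 0.2983 / 24.3880 * 100 = 1.2233 %
Ts = 80 + k * Cr2O3% = 80 + 9.3900 * 1.2233 = 91.4868 C


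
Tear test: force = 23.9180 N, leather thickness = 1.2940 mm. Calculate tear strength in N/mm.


Formula: Tear strength = force / thickness
Substituting: Tear strength = 23.9180 / 1.2940
Result: 18.4838 N/mm


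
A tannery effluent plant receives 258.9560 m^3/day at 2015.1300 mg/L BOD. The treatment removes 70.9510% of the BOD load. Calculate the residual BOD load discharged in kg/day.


Load_in = volume * conc / 1000 = 258.9560 * 2015.1300 / 1000 = 521.8300 kg/day
Removed = Load_in * eff / 100 = 521.8300 * 70.9510 / 100 = 370.2436 kg/day
Load_out = Load_in - Removed = 521.8300 - 370.2436 = 151.5864 kg/day


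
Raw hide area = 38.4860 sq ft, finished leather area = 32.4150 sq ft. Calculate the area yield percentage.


Formula: Yield = finished / raw * 100
Substituting: Yield = 32.4150 / 38.4860 * 100
Result: 84.2254 %


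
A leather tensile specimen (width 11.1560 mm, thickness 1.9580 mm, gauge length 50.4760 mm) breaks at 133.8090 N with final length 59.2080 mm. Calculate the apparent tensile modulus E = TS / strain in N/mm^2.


TS = F / (w * t) = 133.8090 / (11.1560 * 1.9580) = 6.1258 N/mm^2
strain = (Lf - L0) / L0 = (59.2080 - 50.4760) / 50.4760 = 0.1730
E = TS / strain = 6.1258 / 0.1730 = 35.4108 N/mm^2


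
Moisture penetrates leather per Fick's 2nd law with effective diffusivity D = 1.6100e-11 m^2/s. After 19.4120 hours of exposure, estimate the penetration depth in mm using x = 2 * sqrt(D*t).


t = 19.4120 hr * 3600 = 69883.2000 s
D * t = 1.6100e-11 * 69883.2000 = 1.1251e-06
x = 2 * sqrt(D*t) = 2 * sqrt(1.1251e-06) = 0.00212143 m = 2.1214 mm


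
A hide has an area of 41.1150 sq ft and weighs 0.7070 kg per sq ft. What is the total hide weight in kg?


Formula: Weight = area * weight_per_sqft
Substituting: Weight = 41.1150 * 0.7070
Result: 29.0683 kg


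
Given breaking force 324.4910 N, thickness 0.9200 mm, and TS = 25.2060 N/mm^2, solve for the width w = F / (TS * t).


Formula: w = F / (TS * t)
Substituting: w = 324.4910 / (25.2060 * 0.9200)
Result: 13.9930 mm


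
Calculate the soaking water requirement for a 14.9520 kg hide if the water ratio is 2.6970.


Formula: Water = hide_weight * ratio
Substituting: Water = 14.9520 * 2.6970
Result: 40.3255 kg


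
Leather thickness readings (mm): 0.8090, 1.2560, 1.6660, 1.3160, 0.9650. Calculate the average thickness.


Formula: Average = sum / n
Substituting: Average = 6.0120 / 5
Result: 1.2024 mm


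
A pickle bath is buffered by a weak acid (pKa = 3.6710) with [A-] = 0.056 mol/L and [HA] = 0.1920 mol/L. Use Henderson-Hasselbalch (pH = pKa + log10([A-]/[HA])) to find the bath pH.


ratio = [A-] / [HA] = 0.056 / 0.1920 = 0.2917
log10(ratio) = -0.5351
pH = pKa + log10(ratio) = 3.6710 - 0.5351 = 3.1359


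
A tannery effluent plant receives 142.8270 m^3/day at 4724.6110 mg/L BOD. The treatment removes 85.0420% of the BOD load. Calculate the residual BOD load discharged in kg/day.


Load_in = volume * conc / 1000 = 142.8270 * 4724.6110 / 1000 = 674.8020 kg/day
Removed = Load_in * eff / 100 = 674.8020 * 85.0420 / 100 = 573.8651 kg/day
Load_out = Load_in - Removed = 674.8020 - 573.8651 = 100.9369 kg/day


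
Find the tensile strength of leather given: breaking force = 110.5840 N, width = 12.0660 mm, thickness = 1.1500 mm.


Formula: TS = force / (width * thickness)
Substituting: TS = 110.5840 / (12.0660 * 1.1500)
Result: 7.9695 N/mm^2


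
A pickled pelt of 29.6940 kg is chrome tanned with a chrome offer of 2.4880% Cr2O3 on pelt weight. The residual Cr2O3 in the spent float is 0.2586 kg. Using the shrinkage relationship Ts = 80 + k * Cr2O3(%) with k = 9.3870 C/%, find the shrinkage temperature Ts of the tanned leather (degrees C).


Offered = pelt * offer_pct / 100 = 29.6940 * 2.4880 / 100 = 0.7388 kg
Uptake = offered - residual = 0.7388 - 0.2586 = 0.4802 kg
Cr2O3% on pelt = uptake / pelt * 100 = 0.4802 / 29.6940 * 100 = 1.6171 %
Ts = 80 + k * Cr2O3% = 80 + 9.3870 * 1.6171 = 95.1799 C


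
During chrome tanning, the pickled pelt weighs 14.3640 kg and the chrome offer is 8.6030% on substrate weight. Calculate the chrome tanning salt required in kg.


Formula: Chrome = substrate * pct / 100
Substituting: Chrome = 14.3640 * 8.6030 / 100
Result: 1.2357 kg


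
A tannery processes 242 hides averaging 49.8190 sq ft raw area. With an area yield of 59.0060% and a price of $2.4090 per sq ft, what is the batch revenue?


Raw_total = N * avg_area = 242 * 49.8190 = 12056.1980 sq ft
Finished = Raw_total * yield / 100 = 12056.1980 * 59.0060 / 100 = 7113.8802 sq ft
Value = Finished * price = 7113.8802 * 2.4090 = 17137.3374 $


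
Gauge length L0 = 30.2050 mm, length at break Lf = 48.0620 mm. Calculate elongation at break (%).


Formula: Elongation = (Lf - L0) / L0 * 100
Substituting: Elongation = (48.0620 - 30.2050) / 30.2050 * 100
Result: 59.1194 %


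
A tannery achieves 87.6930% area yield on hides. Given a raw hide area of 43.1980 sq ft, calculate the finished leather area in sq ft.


Formula: finished = raw * yield / 100
Substituting: finished = 43.1980 * 87.6930 / 100
Result: 37.8816 sq ft


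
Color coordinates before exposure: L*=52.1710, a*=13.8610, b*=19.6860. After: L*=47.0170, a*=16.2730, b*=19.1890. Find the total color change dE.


dL = -5.1540, da = 2.4120, db = -0.4970
dE = sqrt((-5.1540)^2 + 2.4120^2 + (-0.4970)^2) = 5.7121


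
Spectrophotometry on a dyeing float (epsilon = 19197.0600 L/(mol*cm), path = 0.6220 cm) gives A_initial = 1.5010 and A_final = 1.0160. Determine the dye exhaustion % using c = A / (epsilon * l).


c_initial = A_i / (epsilon * l) = 1.5010 / (19197.0600 * 0.6220) = 1.2571e-04 mol/L
c_final = A_f / (epsilon * l) = 1.0160 / (19197.0600 * 0.6220) = 8.5088e-05 mol/L
Exhaustion = (c_initial - c_final) / c_initial * 100 = (1.2571e-04 - 8.5088e-05) / 1.2571e-04 * 100 = 32.3118 %


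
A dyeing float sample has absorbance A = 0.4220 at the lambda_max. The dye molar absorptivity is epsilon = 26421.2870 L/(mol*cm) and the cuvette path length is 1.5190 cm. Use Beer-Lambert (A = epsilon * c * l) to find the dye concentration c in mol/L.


Formula: c = A / (epsilon * l)
Substituting: c = 0.4220 / (26421.2870 * 1.5190)
Result: 1.0515e-05 mol/L


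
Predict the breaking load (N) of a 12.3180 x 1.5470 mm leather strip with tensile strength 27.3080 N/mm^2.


Formula: F = TS * w * t
Substituting: F = 27.3080 * 12.3180 * 1.5470
Result: 520.3798 N


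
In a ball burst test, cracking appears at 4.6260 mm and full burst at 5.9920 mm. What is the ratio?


Formula: Ratio = crack / burst
Substituting: Ratio = 4.6260 / 5.9920
Result: 0.7720


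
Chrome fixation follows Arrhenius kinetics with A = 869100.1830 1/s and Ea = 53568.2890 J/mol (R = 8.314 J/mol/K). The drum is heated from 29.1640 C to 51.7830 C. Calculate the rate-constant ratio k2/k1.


T1 = 29.1640 + 273.15 = 302.3140 K; T2 = 51.7830 + 273.15 = 324.9330 K
k1 = A * exp(-Ea/(R*T1)) = 869100.1830 * exp(-53568.2890/(8.314*302.3140)) = 4.8201e-04 1/s
k2 = A * exp(-Ea/(R*T2)) = 869100.1830 * exp(-53568.2890/(8.314*324.9330)) = 0.00212512 1/s
k2/k1 = 0.00212512 / 4.8201e-04 = 4.4088


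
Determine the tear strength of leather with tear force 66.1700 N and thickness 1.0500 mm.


Formula: Tear strength = force / thickness
Substituting: Tear strength = 66.1700 / 1.0500
Result: 63.0190 N/mm


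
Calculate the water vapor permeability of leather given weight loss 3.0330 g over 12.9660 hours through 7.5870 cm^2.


Formula: WVP = loss / (area * time)
Substituting: WVP = 3.0330 / (7.5870 * 12.9660)
Result: 0.0308316 g/(cm^2*hr)


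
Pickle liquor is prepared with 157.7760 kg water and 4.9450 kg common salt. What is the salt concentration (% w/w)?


Formula: Conc = salt / (water + salt) * 100
Substituting: Conc = 4.9450 / (157.7760 + 4.9450) * 100
Result: 3.0389 %


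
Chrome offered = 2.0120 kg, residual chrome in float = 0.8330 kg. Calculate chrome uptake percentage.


Formula: Uptake = (offered - residual) / offered * 100
Substituting: Uptake = (2.0120 - 0.8330) / 2.0120 * 100
Result: 58.5984 %


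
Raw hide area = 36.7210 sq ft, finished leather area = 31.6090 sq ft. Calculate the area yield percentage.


Formula: Yield = finished / raw * 100
Substituting: Yield = 31.6090 / 36.7210 * 100
Result: 86.0788 %


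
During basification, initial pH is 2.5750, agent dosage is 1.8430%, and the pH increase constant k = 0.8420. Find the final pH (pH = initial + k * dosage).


Formula: pH_final = pH_initial + k * base_pct
Substituting: pH_final = 2.5750 + 0.8420 * 1.8430
Result: 4.1268


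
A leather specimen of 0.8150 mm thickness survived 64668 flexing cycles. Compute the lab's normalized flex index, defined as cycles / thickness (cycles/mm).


Formula: Index = cycles / thickness
Substituting: Index = 64668 / 0.8150
Result: 79347.2393 cycles/mm


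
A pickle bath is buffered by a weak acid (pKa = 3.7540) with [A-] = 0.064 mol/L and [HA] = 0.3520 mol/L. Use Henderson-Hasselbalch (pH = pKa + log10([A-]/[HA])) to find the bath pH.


ratio = [A-] / [HA] = 0.064 / 0.3520 = 0.1818
log10(ratio) = -0.7404
pH = pKa + log10(ratio) = 3.7540 - 0.7404 = 3.0136


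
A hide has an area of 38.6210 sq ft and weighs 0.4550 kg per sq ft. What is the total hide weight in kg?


Formula: Weight = area * weight_per_sqft
Substituting: Weight = 38.6210 * 0.4550
Result: 17.5726 kg


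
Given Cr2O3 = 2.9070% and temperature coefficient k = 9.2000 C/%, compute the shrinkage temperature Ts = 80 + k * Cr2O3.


Formula: Ts = 80 + k * Cr2O3
Substituting: Ts = 80 + 9.2000 * 2.9070
Result: 106.7444 C


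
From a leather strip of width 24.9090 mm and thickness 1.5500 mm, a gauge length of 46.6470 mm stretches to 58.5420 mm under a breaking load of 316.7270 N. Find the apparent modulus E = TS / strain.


TS = F / (w * t) = 316.7270 / (24.9090 * 1.5500) = 8.2035 N/mm^2
strain = (Lf - L0) / L0 = (58.5420 - 46.6470) / 46.6470 = 0.2550
E = TS / strain = 8.2035 / 0.2550 = 32.1704 N/mm^2


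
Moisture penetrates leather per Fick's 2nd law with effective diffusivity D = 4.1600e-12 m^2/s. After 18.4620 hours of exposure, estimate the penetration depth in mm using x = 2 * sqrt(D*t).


t = 18.4620 hr * 3600 = 66463.2000 s
D * t = 4.1600e-12 * 66463.2000 = 2.7649e-07
x = 2 * sqrt(D*t) = 2 * sqrt(2.7649e-07) = 0.00105164 m = 1.0516 mm


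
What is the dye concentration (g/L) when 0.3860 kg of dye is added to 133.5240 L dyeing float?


Formula: Conc = dye_mass(kg) / volume(L) * 1000
Substituting: Conc = 0.3860 / 133.5240 * 1000
Result: 2.8909 g/L


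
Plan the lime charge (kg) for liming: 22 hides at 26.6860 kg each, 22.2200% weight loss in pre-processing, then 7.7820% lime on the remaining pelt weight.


Total_raw = N * avg_wt = 22 * 26.6860 = 587.0920 kg
Substrate = Total_raw * (1 - loss/100) = 587.0920 * (1 - 22.2200/100) = 456.6402 kg
Lime = Substrate * pct / 100 = 456.6402 * 7.7820 / 100 = 35.5357 kg


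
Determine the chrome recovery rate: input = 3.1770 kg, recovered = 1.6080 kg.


Formula: Recovery = recovered / input * 100
Substituting: Recovery = 1.6080 / 3.1770 * 100
Result: 50.6138 %


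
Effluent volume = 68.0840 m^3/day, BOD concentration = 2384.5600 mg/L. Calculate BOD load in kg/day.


Formula: BOD_load = volume * conc / 1000
Substituting: BOD_load = 68.0840 * 2384.5600 / 1000
Result: 162.3504 kg/day


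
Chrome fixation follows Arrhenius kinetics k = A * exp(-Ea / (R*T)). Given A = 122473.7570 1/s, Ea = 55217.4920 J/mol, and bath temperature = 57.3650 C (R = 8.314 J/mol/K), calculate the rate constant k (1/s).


T_K = T_C + 273.15 = 57.3650 + 273.15 = 330.5150 K
exponent = -Ea / (R * T_K) = -55217.4920 / (8.314 * 330.5150) = -20.0944
k = A * exp(exponent) = 122473.7570 * exp(-20.0944) = 2.2969e-04 1/s


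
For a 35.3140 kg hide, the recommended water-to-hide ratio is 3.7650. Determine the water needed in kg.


Formula: Water = hide_weight * ratio
Substituting: Water = 35.3140 * 3.7650
Result: 132.9572 kg


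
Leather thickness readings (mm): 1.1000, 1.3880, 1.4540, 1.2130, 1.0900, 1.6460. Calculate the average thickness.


Formula: Average = sum / n
Substituting: Average = 7.8910 / 6
Result: 1.3152 mm


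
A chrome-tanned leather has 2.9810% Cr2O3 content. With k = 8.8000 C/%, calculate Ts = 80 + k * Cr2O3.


Formula: Ts = 80 + k * Cr2O3
Substituting: Ts = 80 + 8.8000 * 2.9810
Result: 106.2328 C


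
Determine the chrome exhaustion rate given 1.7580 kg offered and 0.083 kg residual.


Formula: Uptake = (offered - residual) / offered * 100
Substituting: Uptake = (1.7580 - 0.083) / 1.7580 * 100
Result: 95.2787 %


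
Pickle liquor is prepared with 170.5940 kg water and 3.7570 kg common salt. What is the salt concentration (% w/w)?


Formula: Conc = salt / (water + salt) * 100
Substituting: Conc = 3.7570 / (170.5940 + 3.7570) * 100
Result: 2.1548 %


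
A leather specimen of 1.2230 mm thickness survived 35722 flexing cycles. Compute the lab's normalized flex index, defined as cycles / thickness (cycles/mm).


Formula: Index = cycles / thickness
Substituting: Index = 35722 / 1.2230
Result: 29208.5037 cycles/mm


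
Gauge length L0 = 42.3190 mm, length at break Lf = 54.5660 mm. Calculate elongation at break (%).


Formula: Elongation = (Lf - L0) / L0 * 100
Substituting: Elongation = (54.5660 - 42.3190) / 42.3190 * 100
Result: 28.9397 %


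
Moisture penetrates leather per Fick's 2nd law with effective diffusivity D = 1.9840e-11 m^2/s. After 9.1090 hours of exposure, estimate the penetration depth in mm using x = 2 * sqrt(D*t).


t = 9.1090 hr * 3600 = 32792.4000 s
D * t = 1.9840e-11 * 32792.4000 = 6.5060e-07
x = 2 * sqrt(D*t) = 2 * sqrt(6.5060e-07) = 0.0016132 m = 1.6132 mm


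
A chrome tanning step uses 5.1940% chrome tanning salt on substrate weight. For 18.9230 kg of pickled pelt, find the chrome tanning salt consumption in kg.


Formula: Chrome = substrate * pct / 100
Substituting: Chrome = 18.9230 * 5.1940 / 100
Result: 0.9829 kg


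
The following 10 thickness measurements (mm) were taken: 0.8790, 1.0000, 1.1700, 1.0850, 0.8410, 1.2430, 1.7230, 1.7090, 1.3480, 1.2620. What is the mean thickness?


Formula: Average = sum / n
Substituting: Average = 12.2600 / 10
Result: 1.2260 mm


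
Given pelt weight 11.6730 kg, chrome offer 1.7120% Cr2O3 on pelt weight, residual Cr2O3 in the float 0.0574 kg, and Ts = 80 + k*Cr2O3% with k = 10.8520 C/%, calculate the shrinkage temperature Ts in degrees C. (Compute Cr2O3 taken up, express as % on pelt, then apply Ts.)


Offered = pelt * offer_pct / 100 = 11.6730 * 1.7120 / 100 = 0.1998 kg
Uptake = offered - residual = 0.1998 - 0.0574 = 0.1424 kg
Cr2O3% on pelt = uptake / pelt * 100 = 0.1424 / 11.6730 * 100 = 1.2203 %
Ts = 80 + k * Cr2O3% = 80 + 10.8520 * 1.2203 = 93.2423 C


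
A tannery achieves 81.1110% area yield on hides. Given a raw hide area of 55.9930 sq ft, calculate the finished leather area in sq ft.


Formula: finished = raw * yield / 100
Substituting: finished = 55.9930 * 81.1110 / 100
Result: 45.4165 sq ft


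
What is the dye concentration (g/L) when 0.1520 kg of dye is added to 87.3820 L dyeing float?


Formula: Conc = dye_mass(kg) / volume(L) * 1000
Substituting: Conc = 0.1520 / 87.3820 * 1000
Result: 1.7395 g/L


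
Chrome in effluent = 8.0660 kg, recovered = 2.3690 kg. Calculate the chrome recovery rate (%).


Formula: Recovery = recovered / input * 100
Substituting: Recovery = 2.3690 / 8.0660 * 100
Result: 29.3702 %


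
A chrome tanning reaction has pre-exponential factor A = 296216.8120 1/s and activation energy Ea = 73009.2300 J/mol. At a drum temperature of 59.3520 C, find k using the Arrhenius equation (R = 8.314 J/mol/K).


T_K = T_C + 273.15 = 59.3520 + 273.15 = 332.5020 K
exponent = -Ea / (R * T_K) = -73009.2300 / (8.314 * 332.5020) = -26.4103
k = A * exp(exponent) = 296216.8120 * exp(-26.4103) = 1.0041e-06 1/s


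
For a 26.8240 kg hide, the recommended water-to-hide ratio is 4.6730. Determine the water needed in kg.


Formula: Water = hide_weight * ratio
Substituting: Water = 26.8240 * 4.6730
Result: 125.3486 kg


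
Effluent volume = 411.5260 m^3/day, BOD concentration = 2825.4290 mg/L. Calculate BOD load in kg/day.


Formula: BOD_load = volume * conc / 1000
Substituting: BOD_load = 411.5260 * 2825.4290 / 1000
Result: 1162.7375 kg/day


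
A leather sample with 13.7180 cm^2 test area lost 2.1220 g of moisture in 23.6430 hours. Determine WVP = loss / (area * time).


Formula: WVP = loss / (area * time)
Substituting: WVP = 2.1220 / (13.7180 * 23.6430)
Result: 0.00654262 g/(cm^2*hr)


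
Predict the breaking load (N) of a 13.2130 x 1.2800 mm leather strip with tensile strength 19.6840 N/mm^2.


Formula: F = TS * w * t
Substituting: F = 19.6840 * 13.2130 * 1.2800
Result: 332.9084 N


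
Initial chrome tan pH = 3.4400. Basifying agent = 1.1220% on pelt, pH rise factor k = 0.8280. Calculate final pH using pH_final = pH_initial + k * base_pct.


Formula: pH_final = pH_initial + k * base_pct
Substituting: pH_final = 3.4400 + 0.8280 * 1.1220
Result: 4.3690


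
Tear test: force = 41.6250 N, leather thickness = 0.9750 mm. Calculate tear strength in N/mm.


Formula: Tear strength = force / thickness
Substituting: Tear strength = 41.6250 / 0.9750
Result: 42.6923 N/mm


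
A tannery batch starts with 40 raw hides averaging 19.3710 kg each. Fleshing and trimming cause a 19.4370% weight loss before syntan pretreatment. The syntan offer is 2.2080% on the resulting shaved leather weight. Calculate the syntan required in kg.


Total_raw = N * avg_wt = 40 * 19.3710 = 774.8400 kg
Substrate = Total_raw * (1 - loss/100) = 774.8400 * (1 - 19.4370/100) = 624.2343 kg
Syntan = Substrate * pct / 100 = 624.2343 * 2.2080 / 100 = 13.7831 kg


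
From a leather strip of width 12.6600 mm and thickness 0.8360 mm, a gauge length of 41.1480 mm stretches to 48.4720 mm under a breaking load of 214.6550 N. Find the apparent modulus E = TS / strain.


TS = F / (w * t) = 214.6550 / (12.6600 * 0.8360) = 20.2815 N/mm^2
strain = (Lf - L0) / L0 = (48.4720 - 41.1480) / 41.1480 = 0.1780
E = TS / strain = 20.2815 / 0.1780 = 113.9466 N/mm^2


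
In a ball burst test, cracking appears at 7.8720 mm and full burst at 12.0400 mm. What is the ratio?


Formula: Ratio = crack / burst
Substituting: Ratio = 7.8720 / 12.0400
Result: 0.6538


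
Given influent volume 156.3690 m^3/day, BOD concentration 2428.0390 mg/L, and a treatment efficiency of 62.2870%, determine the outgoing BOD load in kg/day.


Load_in = volume * conc / 1000 = 156.3690 * 2428.0390 / 1000 = 379.6700 kg/day
Removed = Load_in * eff / 100 = 379.6700 * 62.2870 / 100 = 236.4851 kg/day
Load_out = Load_in - Removed = 379.6700 - 236.4851 = 143.1850 kg/day


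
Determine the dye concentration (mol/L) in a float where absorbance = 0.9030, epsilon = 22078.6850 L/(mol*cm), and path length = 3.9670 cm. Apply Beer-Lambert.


Formula: c = A / (epsilon * l)
Substituting: c = 0.9030 / (22078.6850 * 3.9670)
Result: 1.0310e-05 mol/L


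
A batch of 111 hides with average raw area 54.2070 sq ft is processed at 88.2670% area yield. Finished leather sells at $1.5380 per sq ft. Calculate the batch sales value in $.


Raw_total = N * avg_area = 111 * 54.2070 = 6016.9770 sq ft
Finished = Raw_total * yield / 100 = 6016.9770 * 88.2670 / 100 = 5311.0051 sq ft
Value = Finished * price = 5311.0051 * 1.5380 = 8168.3258 $


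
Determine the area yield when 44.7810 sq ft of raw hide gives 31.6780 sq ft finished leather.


Formula: Yield = finished / raw * 100
Substituting: Yield = 31.6780 / 44.7810 * 100
Result: 70.7398 %


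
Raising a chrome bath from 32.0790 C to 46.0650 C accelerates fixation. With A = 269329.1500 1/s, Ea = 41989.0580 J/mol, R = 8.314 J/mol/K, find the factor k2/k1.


T1 = 32.0790 + 273.15 = 305.2290 K; T2 = 46.0650 + 273.15 = 319.2150 K
k1 = A * exp(-Ea/(R*T1)) = 269329.1500 * exp(-41989.0580/(8.314*305.2290)) = 0.017552 1/s
k2 = A * exp(-Ea/(R*T2)) = 269329.1500 * exp(-41989.0580/(8.314*319.2150)) = 0.0362385 1/s
k2/k1 = 0.0362385 / 0.017552 = 2.0646


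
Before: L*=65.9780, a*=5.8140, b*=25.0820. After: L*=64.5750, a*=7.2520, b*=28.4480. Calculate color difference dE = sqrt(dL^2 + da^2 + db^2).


dL = -1.4030, da = 1.4380, db = 3.3660
dE = sqrt((-1.4030)^2 + 1.4380^2 + 3.3660^2) = 3.9200


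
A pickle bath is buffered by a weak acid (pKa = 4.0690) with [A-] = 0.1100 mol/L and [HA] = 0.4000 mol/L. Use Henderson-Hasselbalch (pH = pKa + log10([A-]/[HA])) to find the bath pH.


ratio = [A-] / [HA] = 0.1100 / 0.4000 = 0.2750
log10(ratio) = -0.5607
pH = pKa + log10(ratio) = 4.0690 - 0.5607 = 3.5083


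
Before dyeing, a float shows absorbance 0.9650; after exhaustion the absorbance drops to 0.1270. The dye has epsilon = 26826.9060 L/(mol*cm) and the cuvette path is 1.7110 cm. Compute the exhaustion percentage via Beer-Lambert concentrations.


c_initial = A_i / (epsilon * l) = 0.9650 / (26826.9060 * 1.7110) = 2.1024e-05 mol/L
c_final = A_f / (epsilon * l) = 0.1270 / (26826.9060 * 1.7110) = 2.7668e-06 mol/L
Exhaustion = (c_initial - c_final) / c_initial * 100 = (2.1024e-05 - 2.7668e-06) / 2.1024e-05 * 100 = 86.8394 %


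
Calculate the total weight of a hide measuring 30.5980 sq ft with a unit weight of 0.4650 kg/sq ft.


Formula: Weight = area * weight_per_sqft
Substituting: Weight = 30.5980 * 0.4650
Result: 14.2281 kg


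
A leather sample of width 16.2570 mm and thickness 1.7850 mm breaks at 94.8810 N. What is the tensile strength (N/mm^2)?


Formula: TS = force / (width * thickness)
Substituting: TS = 94.8810 / (16.2570 * 1.7850)
Result: 3.2696 N/mm^2


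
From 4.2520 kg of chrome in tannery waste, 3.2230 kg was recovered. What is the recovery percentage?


Formula: Recovery = recovered / input * 100
Substituting: Recovery = 3.2230 / 4.2520 * 100
Result: 75.7996 %


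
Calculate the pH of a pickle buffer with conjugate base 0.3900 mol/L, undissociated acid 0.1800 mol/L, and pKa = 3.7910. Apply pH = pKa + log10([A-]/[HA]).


ratio = [A-] / [HA] = 0.3900 / 0.1800 = 2.1667
log10(ratio) = 0.3358
pH = pKa + log10(ratio) = 3.7910 + 0.3358 = 4.1268


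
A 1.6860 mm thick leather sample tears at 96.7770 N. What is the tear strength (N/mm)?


Formula: Tear strength = force / thickness
Substituting: Tear strength = 96.7770 / 1.6860
Result: 57.4004 N/mm


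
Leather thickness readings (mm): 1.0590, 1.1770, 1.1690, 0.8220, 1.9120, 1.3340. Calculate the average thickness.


Formula: Average = sum / n
Substituting: Average = 7.4730 / 6
Result: 1.2455 mm


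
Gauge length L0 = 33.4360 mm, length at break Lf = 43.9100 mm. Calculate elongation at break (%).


Formula: Elongation = (Lf - L0) / L0 * 100
Substituting: Elongation = (43.9100 - 33.4360) / 33.4360 * 100
Result: 31.3255 %


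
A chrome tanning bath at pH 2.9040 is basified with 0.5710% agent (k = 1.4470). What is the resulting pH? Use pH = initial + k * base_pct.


Formula: pH_final = pH_initial + k * base_pct
Substituting: pH_final = 2.9040 + 1.4470 * 0.5710
Result: 3.7302


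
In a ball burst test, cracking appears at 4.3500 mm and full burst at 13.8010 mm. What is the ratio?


Formula: Ratio = crack / burst
Substituting: Ratio = 4.3500 / 13.8010
Result: 0.3152


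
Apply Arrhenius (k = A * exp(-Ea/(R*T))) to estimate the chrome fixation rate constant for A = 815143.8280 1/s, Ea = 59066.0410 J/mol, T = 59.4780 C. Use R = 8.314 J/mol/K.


T_K = T_C + 273.15 = 59.4780 + 273.15 = 332.6280 K
exponent = -Ea / (R * T_K) = -59066.0410 / (8.314 * 332.6280) = -21.3584
k = A * exp(exponent) = 815143.8280 * exp(-21.3584) = 4.3191e-04 1/s


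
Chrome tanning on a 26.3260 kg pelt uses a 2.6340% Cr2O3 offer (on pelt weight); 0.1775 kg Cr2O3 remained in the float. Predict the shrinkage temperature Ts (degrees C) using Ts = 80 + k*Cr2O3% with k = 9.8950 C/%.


Offered = pelt * offer_pct / 100 = 26.3260 * 2.6340 / 100 = 0.6934 kg
Uptake = offered - residual = 0.6934 - 0.1775 = 0.5159 kg
Cr2O3% on pelt = uptake / pelt * 100 = 0.5159 / 26.3260 * 100 = 1.9598 %
Ts = 80 + k * Cr2O3% = 80 + 9.8950 * 1.9598 = 99.3918 C


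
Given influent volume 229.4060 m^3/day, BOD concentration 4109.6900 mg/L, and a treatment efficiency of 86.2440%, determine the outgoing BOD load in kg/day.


Load_in = volume * conc / 1000 = 229.4060 * 4109.6900 / 1000 = 942.7875 kg/day
Removed = Load_in * eff / 100 = 942.7875 * 86.2440 / 100 = 813.0977 kg/day
Load_out = Load_in - Removed = 942.7875 - 813.0977 = 129.6899 kg/day


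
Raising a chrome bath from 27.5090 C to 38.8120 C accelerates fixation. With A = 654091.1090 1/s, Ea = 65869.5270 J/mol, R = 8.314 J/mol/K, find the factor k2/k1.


T1 = 27.5090 + 273.15 = 300.6590 K; T2 = 38.8120 + 273.15 = 311.9620 K
k1 = A * exp(-Ea/(R*T1)) = 654091.1090 * exp(-65869.5270/(8.314*300.6590)) = 2.3521e-06 1/s
k2 = A * exp(-Ea/(R*T2)) = 654091.1090 * exp(-65869.5270/(8.314*311.9620)) = 6.1109e-06 1/s
k2/k1 = 6.1109e-06 / 2.3521e-06 = 2.5980


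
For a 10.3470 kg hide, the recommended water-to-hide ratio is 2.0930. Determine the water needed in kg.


Formula: Water = hide_weight * ratio
Substituting: Water = 10.3470 * 2.0930
Result: 21.6563 kg


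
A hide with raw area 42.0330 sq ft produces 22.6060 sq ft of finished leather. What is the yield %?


Formula: Yield = finished / raw * 100
Substituting: Yield = 22.6060 / 42.0330 * 100
Result: 53.7816 %


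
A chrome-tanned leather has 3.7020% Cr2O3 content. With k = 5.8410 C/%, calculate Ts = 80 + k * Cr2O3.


Formula: Ts = 80 + k * Cr2O3
Substituting: Ts = 80 + 5.8410 * 3.7020
Result: 101.6234 C


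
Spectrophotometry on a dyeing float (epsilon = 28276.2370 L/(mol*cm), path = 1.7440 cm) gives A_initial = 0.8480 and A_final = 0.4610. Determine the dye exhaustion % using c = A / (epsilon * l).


c_initial = A_i / (epsilon * l) = 0.8480 / (28276.2370 * 1.7440) = 1.7196e-05 mol/L
c_final = A_f / (epsilon * l) = 0.4610 / (28276.2370 * 1.7440) = 9.3483e-06 mol/L
Exhaustion = (c_initial - c_final) / c_initial * 100 = (1.7196e-05 - 9.3483e-06) / 1.7196e-05 * 100 = 45.6368 %


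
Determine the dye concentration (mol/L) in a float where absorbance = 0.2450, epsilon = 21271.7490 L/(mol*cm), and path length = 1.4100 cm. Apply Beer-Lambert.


Formula: c = A / (epsilon * l)
Substituting: c = 0.2450 / (21271.7490 * 1.4100)
Result: 8.1685e-06 mol/L


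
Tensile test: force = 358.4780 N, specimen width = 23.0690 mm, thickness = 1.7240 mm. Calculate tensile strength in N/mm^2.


Formula: TS = force / (width * thickness)
Substituting: TS = 358.4780 / (23.0690 * 1.7240)
Result: 9.0136 N/mm^2


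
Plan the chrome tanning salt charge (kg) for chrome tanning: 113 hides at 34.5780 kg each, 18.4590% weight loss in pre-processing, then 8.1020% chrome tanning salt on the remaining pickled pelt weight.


Total_raw = N * avg_wt = 113 * 34.5780 = 3907.3140 kg
Substrate = Total_raw * (1 - loss/100) = 3907.3140 * (1 - 18.4590/100) = 3186.0629 kg
Chrome = Substrate * pct / 100 = 3186.0629 * 8.1020 / 100 = 258.1348 kg


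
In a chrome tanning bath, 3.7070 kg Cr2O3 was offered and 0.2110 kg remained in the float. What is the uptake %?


Formula: Uptake = (offered - residual) / offered * 100
Substituting: Uptake = (3.7070 - 0.2110) / 3.7070 * 100
Result: 94.3081 %


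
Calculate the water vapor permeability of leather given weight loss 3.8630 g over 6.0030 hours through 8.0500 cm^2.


Formula: WVP = loss / (area * time)
Substituting: WVP = 3.8630 / (8.0500 * 6.0030)
Result: 0.0799393 g/(cm^2*hr)


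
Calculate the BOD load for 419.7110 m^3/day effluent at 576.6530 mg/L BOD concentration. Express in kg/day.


Formula: BOD_load = volume * conc / 1000
Substituting: BOD_load = 419.7110 * 576.6530 / 1000
Result: 242.0276 kg/day


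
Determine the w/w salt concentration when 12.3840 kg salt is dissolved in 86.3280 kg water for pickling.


Formula: Conc = salt / (water + salt) * 100
Substituting: Conc = 12.3840 / (86.3280 + 12.3840) * 100
Result: 12.5456 %


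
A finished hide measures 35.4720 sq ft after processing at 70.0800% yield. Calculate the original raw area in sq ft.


Formula: raw = finished * 100 / yield
Substituting: raw = 35.4720 * 100 / 70.0800
Result: 50.6164 sq ft


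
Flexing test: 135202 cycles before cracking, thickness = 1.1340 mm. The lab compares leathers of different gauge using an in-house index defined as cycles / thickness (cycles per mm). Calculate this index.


Formula: Index = cycles / thickness
Substituting: Index = 135202 / 1.1340
Result: 119225.7496 cycles/mm


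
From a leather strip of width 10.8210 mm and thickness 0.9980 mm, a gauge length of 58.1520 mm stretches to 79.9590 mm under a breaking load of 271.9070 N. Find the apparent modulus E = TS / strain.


TS = F / (w * t) = 271.9070 / (10.8210 * 0.9980) = 25.1781 N/mm^2
strain = (Lf - L0) / L0 = (79.9590 - 58.1520) / 58.1520 = 0.3750
E = TS / strain = 25.1781 / 0.3750 = 67.1415 N/mm^2


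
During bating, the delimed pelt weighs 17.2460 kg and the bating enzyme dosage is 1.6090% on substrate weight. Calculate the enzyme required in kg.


Formula: Enzyme = substrate * pct / 100
Substituting: Enzyme = 17.2460 * 1.6090 / 100
Result: 0.2775 kg


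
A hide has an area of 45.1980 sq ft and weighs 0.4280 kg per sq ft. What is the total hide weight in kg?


Formula: Weight = area * weight_per_sqft
Substituting: Weight = 45.1980 * 0.4280
Result: 19.3447 kg


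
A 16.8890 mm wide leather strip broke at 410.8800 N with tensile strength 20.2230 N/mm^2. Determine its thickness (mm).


Formula: t = F / (TS * w)
Substituting: t = 410.8800 / (20.2230 * 16.8890)
Result: 1.2030 mm


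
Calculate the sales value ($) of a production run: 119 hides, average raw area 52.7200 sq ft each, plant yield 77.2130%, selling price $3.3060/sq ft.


Raw_total = N * avg_area = 119 * 52.7200 = 6273.6800 sq ft
Finished = Raw_total * yield / 100 = 6273.6800 * 77.2130 / 100 = 4844.0965 sq ft
Value = Finished * price = 4844.0965 * 3.3060 = 16014.5832 $


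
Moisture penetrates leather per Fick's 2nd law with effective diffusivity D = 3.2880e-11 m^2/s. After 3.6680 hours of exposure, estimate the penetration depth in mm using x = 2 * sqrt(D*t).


t = 3.6680 hr * 3600 = 13204.8000 s
D * t = 3.2880e-11 * 13204.8000 = 4.3417e-07
x = 2 * sqrt(D*t) = 2 * sqrt(4.3417e-07) = 0.00131784 m = 1.3178 mm


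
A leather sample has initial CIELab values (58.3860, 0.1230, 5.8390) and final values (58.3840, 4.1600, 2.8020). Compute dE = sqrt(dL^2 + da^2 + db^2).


dL = -0.002, da = 4.0370, db = -3.0370
dE = sqrt((-0.002)^2 + 4.0370^2 + (-3.0370)^2) = 5.0518


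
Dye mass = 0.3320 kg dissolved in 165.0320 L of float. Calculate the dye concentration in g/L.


Formula: Conc = dye_mass(kg) / volume(L) * 1000
Substituting: Conc = 0.3320 / 165.0320 * 1000
Result: 2.0117 g/L
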